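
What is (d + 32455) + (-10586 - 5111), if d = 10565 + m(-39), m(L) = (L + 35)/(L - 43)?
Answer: 1120245/41 ≈ 27323.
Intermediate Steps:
m(L) = (35 + L)/(-43 + L)
d = 433167/41 (d = 10565 + (35 - 39)/(-43 - 39) = 10565 - 4/(-82) = 10565 - 1/82*(-4) = 10565 + 2/41 = 433167/41 ≈ 10565.)
(d + 32455) + (-10586 - 5111) = (433167/41 + 32455) + (-10586 - 5111) = 1763822/41 - 15697 = 1120245/41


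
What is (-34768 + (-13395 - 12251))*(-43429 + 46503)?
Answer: -185712636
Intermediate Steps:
(-34768 + (-13395 - 12251))*(-43429 + 46503) = (-34768 - 25646)*3074 = -60414*3074 = -185712636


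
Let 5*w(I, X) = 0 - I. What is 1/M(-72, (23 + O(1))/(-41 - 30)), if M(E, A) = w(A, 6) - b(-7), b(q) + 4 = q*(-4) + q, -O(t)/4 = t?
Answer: -355/6016 ≈ -0.059009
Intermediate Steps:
O(t) = -4*t
w(I, X) = -I/5 (w(I, X) = (0 - I)/5 = (-I)/5 = -I/5)
b(q) = -4 - 3*q (b(q) = -4 + (q*(-4) + q) = -4 + (-4*q + q) = -4 - 3*q)
M(E, A) = -17 - A/5 (M(E, A) = -A/5 - (-4 - 3*(-7)) = -A/5 - (-4 + 21) = -A/5 - 1*17 = -A/5 - 17 = -17 - A/5)
1/M(-72, (23 + O(1))/(-41 - 30)) = 1/(-17 - (23 - 4*1)/(5*(-41 - 30))) = 1/(-17 - (23 - 4)/(5*(-71))) = 1/(-17 - 19*(-1)/(5*71)) = 1/(-17 - ⅕*(-19/71)) = 1/(-17 + 19/355) = 1/(-6016/355) = -355/6016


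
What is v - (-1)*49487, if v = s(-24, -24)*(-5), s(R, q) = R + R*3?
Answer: 49967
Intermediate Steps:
s(R, q) = 4*R (s(R, q) = R + 3*R = 4*R)
v = 480 (v = (4*(-24))*(-5) = -96*(-5) = 480)
v - (-1)*49487 = 480 - (-1)*49487 = 480 - 1*(-49487) = 480 + 49487 = 49967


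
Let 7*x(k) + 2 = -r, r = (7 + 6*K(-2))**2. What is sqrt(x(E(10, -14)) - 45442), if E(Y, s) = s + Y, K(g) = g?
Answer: I*sqrt(2226847)/7 ≈ 213.18*I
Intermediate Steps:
E(Y, s) = Y + s
r = 25 (r = (7 + 6*(-2))**2 = (7 - 12)**2 = (-5)**2 = 25)
x(k) = -27/7 (x(k) = -2/7 + (-1*25)/7 = -2/7 + (1/7)*(-25) = -2/7 - 25/7 = -27/7)
sqrt(x(E(10, -14)) - 45442) = sqrt(-27/7 - 45442) = sqrt(-318121/7) = I*sqrt(2226847)/7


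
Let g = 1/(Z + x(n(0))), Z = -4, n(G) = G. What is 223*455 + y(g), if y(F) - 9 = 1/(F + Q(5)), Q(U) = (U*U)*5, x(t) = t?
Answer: 50635530/499 ≈ 1.0147e+5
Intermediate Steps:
Q(U) = 5*U² (Q(U) = U²*5 = 5*U²)
g = -¼ (g = 1/(-4 + 0) = 1/(-4) = -¼ ≈ -0.25000)
y(F) = 9 + 1/(125 + F) (y(F) = 9 + 1/(F + 5*5²) = 9 + 1/(F + 5*25) = 9 + 1/(F + 125) = 9 + 1/(125 + F))
223*455 + y(g) = 223*455 + (1126 + 9*(-¼))/(125 - ¼) = 101465 + (1126 - 9/4)/(499/4) = 101465 + (4/499)*(4495/4) = 101465 + 4495/499 = 50635530/499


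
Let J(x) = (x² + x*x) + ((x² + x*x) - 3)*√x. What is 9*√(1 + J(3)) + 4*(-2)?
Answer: -8 + 9*√(19 + 15*√3) ≈ 52.361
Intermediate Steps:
J(x) = 2*x² + √x*(-3 + 2*x²) (J(x) = (x² + x²) + ((x² + x²) - 3)*√x = 2*x² + (2*x² - 3)*√x = 2*x² + (-3 + 2*x²)*√x = 2*x² + √x*(-3 + 2*x²))
9*√(1 + J(3)) + 4*(-2) = 9*√(1 + (-3*√3 + 2*3² + 2*3^(5/2))) + 4*(-2) = 9*√(1 + (-3*√3 + 2*9 + 2*(9*√3))) - 8 = 9*√(1 + (-3*√3 + 18 + 18*√3)) - 8 = 9*√(1 + (18 + 15*√3)) - 8 = 9*√(19 + 15*√3) - 8 = -8 + 9*√(19 + 15*√3)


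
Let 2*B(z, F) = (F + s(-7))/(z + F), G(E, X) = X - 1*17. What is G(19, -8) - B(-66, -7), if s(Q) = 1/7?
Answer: -12799/511 ≈ -25.047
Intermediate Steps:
s(Q) = ⅐
G(E, X) = -17 + X (G(E, X) = X - 17 = -17 + X)
B(z, F) = (⅐ + F)/(2*(F + z)) (B(z, F) = ((F + ⅐)/(z + F))/2 = ((⅐ + F)/(F + z))/2 = (⅐ + F)/(2*(F + z)))
G(19, -8) - B(-66, -7) = (-17 - 8) - (1/14 + (½)*(-7))/(-7 - 66) = -25 - (1/14 - 7/2)/(-73) = -25 - (-1)*(-24)/(73*7) = -25 - 1*24/511 = -25 - 24/511 = -12799/511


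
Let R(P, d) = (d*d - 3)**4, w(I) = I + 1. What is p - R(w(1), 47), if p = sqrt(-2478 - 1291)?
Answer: -23682199342096 + I*sqrt(3769) ≈ -2.3682e+13 + 61.392*I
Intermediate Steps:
w(I) = 1 + I
R(P, d) = (-3 + d**2)**4 (R(P, d) = (d**2 - 3)**4 = (-3 + d**2)**4)
p = I*sqrt(3769) (p = sqrt(-3769) = I*sqrt(3769) ≈ 61.392*I)
p - R(w(1), 47) = I*sqrt(3769) - (-3 + 47**2)**4 = I*sqrt(3769) - (-3 + 2209)**4 = I*sqrt(3769) - 1*2206**4 = I*sqrt(3769) - 1*23682199342096 = I*sqrt(3769) - 23682199342096 = -23682199342096 + I*sqrt(3769)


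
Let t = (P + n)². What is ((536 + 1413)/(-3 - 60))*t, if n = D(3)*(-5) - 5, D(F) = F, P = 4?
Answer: -498944/63 ≈ -7919.7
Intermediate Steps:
n = -20 (n = 3*(-5) - 5 = -15 - 5 = -20)
t = 256 (t = (4 - 20)² = (-16)² = 256)
((536 + 1413)/(-3 - 60))*t = ((536 + 1413)/(-3 - 60))*256 = (1949/(-63))*256 = (1949*(-1/63))*256 = -1949/63*256 = -498944/63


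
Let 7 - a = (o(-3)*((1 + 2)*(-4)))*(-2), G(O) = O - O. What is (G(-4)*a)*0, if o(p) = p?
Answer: 0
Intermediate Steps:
G(O) = 0
a = 79 (a = 7 - (-3*(1 + 2)*(-4))*(-2) = 7 - (-9*(-4))*(-2) = 7 - (-3*(-12))*(-2) = 7 - 36*(-2) = 7 - 1*(-72) = 7 + 72 = 79)
(G(-4)*a)*0 = (0*79)*0 = 0*0 = 0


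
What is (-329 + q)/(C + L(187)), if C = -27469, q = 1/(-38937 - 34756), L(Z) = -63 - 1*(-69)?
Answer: 24244998/2023830859 ≈ 0.011980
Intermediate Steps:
L(Z) = 6 (L(Z) = -63 + 69 = 6)
q = -1/73693 (q = 1/(-73693) = -1/73693 ≈ -1.3570e-5)
(-329 + q)/(C + L(187)) = (-329 - 1/73693)/(-27469 + 6) = -24244998/73693/(-27463) = -24244998/73693*(-1/27463) = 24244998/2023830859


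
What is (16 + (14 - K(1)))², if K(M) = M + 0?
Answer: 841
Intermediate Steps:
K(M) = M
(16 + (14 - K(1)))² = (16 + (14 - 1*1))² = (16 + (14 - 1))² = (16 + 13)² = 29² = 841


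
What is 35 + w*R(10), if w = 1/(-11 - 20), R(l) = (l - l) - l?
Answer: 1095/31 ≈ 35.323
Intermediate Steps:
R(l) = -l (R(l) = 0 - l = -l)
w = -1/31 (w = 1/(-31) = -1/31 ≈ -0.032258)
35 + w*R(10) = 35 - (-1)*10/31 = 35 - 1/31*(-10) = 35 + 10/31 = 1095/31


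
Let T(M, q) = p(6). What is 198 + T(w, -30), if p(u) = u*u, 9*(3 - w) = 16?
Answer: 234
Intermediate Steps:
w = 11/9 (w = 3 - 1/9*16 = 3 - 16/9 = 11/9 ≈ 1.2222)
p(u) = u**2
T(M, q) = 36 (T(M, q) = 6**2 = 36)
198 + T(w, -30) = 198 + 36 = 234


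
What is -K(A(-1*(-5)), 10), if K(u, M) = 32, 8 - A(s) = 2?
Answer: -32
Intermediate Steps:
A(s) = 6 (A(s) = 8 - 1*2 = 8 - 2 = 6)
-K(A(-1*(-5)), 10) = -1*32 = -32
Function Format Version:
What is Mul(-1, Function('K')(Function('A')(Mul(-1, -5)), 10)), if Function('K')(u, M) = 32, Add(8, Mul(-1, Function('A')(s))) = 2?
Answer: -32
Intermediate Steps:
Function('A')(s) = 6 (Function('A')(s) = Add(8, Mul(-1, 2)) = Add(8, -2) = 6)
Mul(-1, Function('K')(Function('A')(Mul(-1, -5)), 10)) = Mul(-1, 32) = -32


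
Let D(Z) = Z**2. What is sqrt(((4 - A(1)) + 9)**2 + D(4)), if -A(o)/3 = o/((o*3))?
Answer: 2*sqrt(53) ≈ 14.560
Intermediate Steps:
A(o) = -1 (A(o) = -3*o/(o*3) = -3*o/(3*o) = -3*o*1/(3*o) = -3*1/3 = -1)
sqrt(((4 - A(1)) + 9)**2 + D(4)) = sqrt(((4 - 1*(-1)) + 9)**2 + 4**2) = sqrt(((4 + 1) + 9)**2 + 16) = sqrt((5 + 9)**2 + 16) = sqrt(14**2 + 16) = sqrt(196 + 16) = sqrt(212) = 2*sqrt(53)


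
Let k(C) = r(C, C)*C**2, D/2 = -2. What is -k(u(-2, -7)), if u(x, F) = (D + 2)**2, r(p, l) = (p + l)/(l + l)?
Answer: -16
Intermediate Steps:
r(p, l) = (l + p)/(2*l) (r(p, l) = (l + p)/((2*l)) = (l + p)*(1/(2*l)) = (l + p)/(2*l))
D = -4 (D = 2*(-2) = -4)
u(x, F) = 4 (u(x, F) = (-4 + 2)**2 = (-2)**2 = 4)
k(C) = C**2 (k(C) = ((C + C)/(2*C))*C**2 = ((2*C)/(2*C))*C**2 = 1*C**2 = C**2)
-k(u(-2, -7)) = -1*4**2 = -1*16 = -16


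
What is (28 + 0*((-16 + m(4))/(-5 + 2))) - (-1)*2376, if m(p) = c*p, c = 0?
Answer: 2404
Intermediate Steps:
m(p) = 0 (m(p) = 0*p = 0)
(28 + 0*((-16 + m(4))/(-5 + 2))) - (-1)*2376 = (28 + 0*((-16 + 0)/(-5 + 2))) - (-1)*2376 = (28 + 0*(-16/(-3))) - 1*(-2376) = (28 + 0*(-16*(-⅓))) + 2376 = (28 + 0*(16/3)) + 2376 = (28 + 0) + 2376 = 28 + 2376 = 2404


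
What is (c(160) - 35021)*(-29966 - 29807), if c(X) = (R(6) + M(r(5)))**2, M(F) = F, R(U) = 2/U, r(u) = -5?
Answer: 18828076589/9 ≈ 2.0920e+9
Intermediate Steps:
c(X) = 196/9 (c(X) = (2/6 - 5)**2 = (2*(1/6) - 5)**2 = (1/3 - 5)**2 = (-14/3)**2 = 196/9)
(c(160) - 35021)*(-29966 - 29807) = (196/9 - 35021)*(-29966 - 29807) = -314993/9*(-59773) = 18828076589/9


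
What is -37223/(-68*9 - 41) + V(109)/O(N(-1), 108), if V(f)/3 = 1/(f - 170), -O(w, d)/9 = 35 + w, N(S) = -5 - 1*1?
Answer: 197543114/3465471 ≈ 57.003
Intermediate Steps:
N(S) = -6 (N(S) = -5 - 1 = -6)
O(w, d) = -315 - 9*w (O(w, d) = -9*(35 + w) = -315 - 9*w)
V(f) = 3/(-170 + f) (V(f) = 3/(f - 170) = 3/(-170 + f))
-37223/(-68*9 - 41) + V(109)/O(N(-1), 108) = -37223/(-68*9 - 41) + (3/(-170 + 109))/(-315 - 9*(-6)) = -37223/(-612 - 41) + (3/(-61))/(-315 + 54) = -37223/(-653) + (3*(-1/61))/(-261) = -37223*(-1/653) - 3/61*(-1/261) = 37223/653 + 1/5307 = 197543114/3465471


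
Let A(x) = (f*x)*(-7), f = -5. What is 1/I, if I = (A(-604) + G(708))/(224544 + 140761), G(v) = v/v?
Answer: -365305/21139 ≈ -17.281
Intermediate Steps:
G(v) = 1
A(x) = 35*x (A(x) = -5*x*(-7) = 35*x)
I = -21139/365305 (I = (35*(-604) + 1)/(224544 + 140761) = (-21140 + 1)/365305 = -21139*1/365305 = -21139/365305 ≈ -0.057867)
1/I = 1/(-21139/365305) = -365305/21139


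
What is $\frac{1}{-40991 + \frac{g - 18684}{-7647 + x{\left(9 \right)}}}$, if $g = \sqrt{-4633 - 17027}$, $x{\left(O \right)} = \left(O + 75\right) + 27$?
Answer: $- \frac{193982600976}{7951059855669977} + \frac{23864 i \sqrt{15}}{7951059855669977} \approx -2.4397 \cdot 10^{-5} + 1.1624 \cdot 10^{-11} i$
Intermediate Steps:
$x{\left(O \right)} = 102 + O$ ($x{\left(O \right)} = \left(75 + O\right) + 27 = 102 + O$)
$g = 38 i \sqrt{15}$ ($g = \sqrt{-21660} = 38 i \sqrt{15} \approx 147.17 i$)
$\frac{1}{-40991 + \frac{g - 18684}{-7647 + x{\left(9 \right)}}} = \frac{1}{-40991 + \frac{38 i \sqrt{15} - 18684}{-7647 + \left(102 + 9\right)}} = \frac{1}{-40991 + \frac{-18684 + 38 i \sqrt{15}}{-7647 + 111}} = \frac{1}{-40991 + \frac{-18684 + 38 i \sqrt{15}}{-7536}} = \frac{1}{-40991 + \left(-18684 + 38 i \sqrt{15}\right) \left(- \frac{1}{7536}\right)} = \frac{1}{-40991 + \left(\frac{1557}{628} - \frac{19 i \sqrt{15}}{3768}\right)} = \frac{1}{- \frac{25740791}{628} - \frac{19 i \sqrt{15}}{3768}}$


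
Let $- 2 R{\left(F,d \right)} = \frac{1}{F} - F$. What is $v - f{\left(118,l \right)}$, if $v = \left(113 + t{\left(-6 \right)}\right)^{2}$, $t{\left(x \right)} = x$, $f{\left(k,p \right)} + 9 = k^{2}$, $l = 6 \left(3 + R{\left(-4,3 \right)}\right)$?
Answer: $-2466$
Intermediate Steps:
$R{\left(F,d \right)} = \frac{F}{2} - \frac{1}{2 F}$ ($R{\left(F,d \right)} = - \frac{\frac{1}{F} - F}{2} = \frac{F}{2} - \frac{1}{2 F}$)
$l = \frac{27}{4}$ ($l = 6 \left(3 + \frac{-1 + \left(-4\right)^{2}}{2 \left(-4\right)}\right) = 6 \left(3 + \frac{1}{2} \left(- \frac{1}{4}\right) \left(-1 + 16\right)\right) = 6 \left(3 + \frac{1}{2} \left(- \frac{1}{4}\right) 15\right) = 6 \left(3 - \frac{15}{8}\right) = 6 \cdot \frac{9}{8} = \frac{27}{4} \approx 6.75$)
$f{\left(k,p \right)} = -9 + k^{2}$
$v = 11449$ ($v = \left(113 - 6\right)^{2} = 107^{2} = 11449$)
$v - f{\left(118,l \right)} = 11449 - \left(-9 + 118^{2}\right) = 11449 - \left(-9 + 13924\right) = 11449 - 13915 = -2466$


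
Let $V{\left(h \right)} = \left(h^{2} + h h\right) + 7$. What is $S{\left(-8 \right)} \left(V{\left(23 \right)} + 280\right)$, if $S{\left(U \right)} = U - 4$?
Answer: $-16140$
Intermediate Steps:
$V{\left(h \right)} = 7 + 2 h^{2}$ ($V{\left(h \right)} = \left(h^{2} + h^{2}\right) + 7 = 2 h^{2} + 7 = 7 + 2 h^{2}$)
$S{\left(U \right)} = -4 + U$
$S{\left(-8 \right)} \left(V{\left(23 \right)} + 280\right) = \left(-4 - 8\right) \left(\left(7 + 2 \cdot 23^{2}\right) + 280\right) = - 12 \left(\left(7 + 2 \cdot 529\right) + 280\right) = - 12 \left(\left(7 + 1058\right) + 280\right) = - 12 \left(1065 + 280\right) = \left(-12\right) 1345 = -16140$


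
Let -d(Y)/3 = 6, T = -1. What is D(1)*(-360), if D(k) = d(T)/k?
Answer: 6480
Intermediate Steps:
d(Y) = -18 (d(Y) = -3*6 = -18)
D(k) = -18/k
D(1)*(-360) = -18/1*(-360) = -18*1*(-360) = -18*(-360) = 6480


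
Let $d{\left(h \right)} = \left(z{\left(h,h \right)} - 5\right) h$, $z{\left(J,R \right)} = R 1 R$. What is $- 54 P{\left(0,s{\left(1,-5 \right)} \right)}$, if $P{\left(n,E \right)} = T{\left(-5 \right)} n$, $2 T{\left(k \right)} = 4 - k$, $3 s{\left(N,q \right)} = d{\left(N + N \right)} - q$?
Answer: $0$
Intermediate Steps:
$z{\left(J,R \right)} = R^{2}$ ($z{\left(J,R \right)} = R R = R^{2}$)
$d{\left(h \right)} = h \left(-5 + h^{2}\right)$ ($d{\left(h \right)} = \left(h^{2} - 5\right) h = \left(-5 + h^{2}\right) h = h \left(-5 + h^{2}\right)$)
$s{\left(N,q \right)} = - \frac{q}{3} + \frac{2 N \left(-5 + 4 N^{2}\right)}{3}$ ($s{\left(N,q \right)} = \frac{\left(N + N\right) \left(-5 + \left(N + N\right)^{2}\right) - q}{3} = \frac{2 N \left(-5 + \left(2 N\right)^{2}\right) - q}{3} = \frac{2 N \left(-5 + 4 N^{2}\right) - q}{3} = \frac{- q + 2 N \left(-5 + 4 N^{2}\right)}{3} = - \frac{q}{3} + \frac{2 N \left(-5 + 4 N^{2}\right)}{3}$)
$T{\left(k \right)} = 2 - \frac{k}{2}$ ($T{\left(k \right)} = \frac{4 - k}{2} = 2 - \frac{k}{2}$)
$P{\left(n,E \right)} = \frac{9 n}{2}$ ($P{\left(n,E \right)} = \left(2 - - \frac{5}{2}\right) n = \left(2 + \frac{5}{2}\right) n = \frac{9 n}{2}$)
$- 54 P{\left(0,s{\left(1,-5 \right)} \right)} = - 54 \cdot \frac{9}{2} \cdot 0 = \left(-54\right) 0 = 0$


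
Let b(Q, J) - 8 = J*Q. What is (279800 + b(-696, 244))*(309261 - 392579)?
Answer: -9163646912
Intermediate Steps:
b(Q, J) = 8 + J*Q
(279800 + b(-696, 244))*(309261 - 392579) = (279800 + (8 + 244*(-696)))*(309261 - 392579) = (279800 + (8 - 169824))*(-83318) = (279800 - 169816)*(-83318) = 109984*(-83318) = -9163646912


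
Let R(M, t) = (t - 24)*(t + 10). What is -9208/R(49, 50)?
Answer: -1151/195 ≈ -5.9026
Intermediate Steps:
R(M, t) = (-24 + t)*(10 + t)
-9208/R(49, 50) = -9208/(-240 + 50**2 - 14*50) = -9208/(-240 + 2500 - 700) = -9208/1560 = -9208*1/1560 = -1151/195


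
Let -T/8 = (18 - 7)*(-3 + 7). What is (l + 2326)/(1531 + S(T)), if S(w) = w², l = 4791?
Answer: 7117/125435 ≈ 0.056739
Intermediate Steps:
T = -352 (T = -8*(18 - 7)*(-3 + 7) = -88*4 = -8*44 = -352)
(l + 2326)/(1531 + S(T)) = (4791 + 2326)/(1531 + (-352)²) = 7117/(1531 + 123904) = 7117/125435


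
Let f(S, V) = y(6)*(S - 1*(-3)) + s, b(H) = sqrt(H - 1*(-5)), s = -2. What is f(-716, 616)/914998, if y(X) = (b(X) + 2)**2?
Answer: -10697/914998 - 1426*sqrt(11)/457499 ≈ -0.022028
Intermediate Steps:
b(H) = sqrt(5 + H) (b(H) = sqrt(H + 5) = sqrt(5 + H))
y(X) = (2 + sqrt(5 + X))**2 (y(X) = (sqrt(5 + X) + 2)**2 = (2 + sqrt(5 + X))**2)
f(S, V) = -2 + (2 + sqrt(11))**2*(3 + S) (f(S, V) = (2 + sqrt(5 + 6))**2*(S - 1*(-3)) - 2 = (2 + sqrt(11))**2*(S + 3) - 2 = (2 + sqrt(11))**2*(3 + S) - 2 = -2 + (2 + sqrt(11))**2*(3 + S))
f(-716, 616)/914998 = (43 + 12*sqrt(11) + 15*(-716) + 4*(-716)*sqrt(11))/914998 = (43 + 12*sqrt(11) - 10740 - 2864*sqrt(11))*(1/914998) = (-10697 - 2852*sqrt(11))*(1/914998) = -10697/914998 - 1426*sqrt(11)/457499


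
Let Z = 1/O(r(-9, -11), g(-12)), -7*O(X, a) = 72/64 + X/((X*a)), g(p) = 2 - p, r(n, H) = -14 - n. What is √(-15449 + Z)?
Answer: 5*I*√2775073/67 ≈ 124.32*I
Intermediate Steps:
O(X, a) = -9/56 - 1/(7*a) (O(X, a) = -(72/64 + X/((X*a)))/7 = -(72*(1/64) + X*(1/(X*a)))/7 = -(9/8 + 1/a)/7 = -9/56 - 1/(7*a))
Z = -392/67 (Z = 1/((-8 - 9*(2 - 1*(-12)))/(56*(2 - 1*(-12)))) = 1/((-8 - 9*(2 + 12))/(56*(2 + 12))) = 1/((1/56)*(-8 - 9*14)/14) = 1/((1/56)*(1/14)*(-8 - 126)) = 1/((1/56)*(1/14)*(-134)) = 1/(-67/392) = -392/67 ≈ -5.8507)
√(-15449 + Z) = √(-15449 - 392/67) = √(-1035475/67) = 5*I*√2775073/67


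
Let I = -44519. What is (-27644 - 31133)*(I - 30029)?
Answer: 4381707796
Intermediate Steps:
(-27644 - 31133)*(I - 30029) = (-27644 - 31133)*(-44519 - 30029) = -58777*(-74548) = 4381707796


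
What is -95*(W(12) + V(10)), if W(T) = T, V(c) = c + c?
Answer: -3040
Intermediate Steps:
V(c) = 2*c
-95*(W(12) + V(10)) = -95*(12 + 2*10) = -95*(12 + 20) = -95*32 = -3040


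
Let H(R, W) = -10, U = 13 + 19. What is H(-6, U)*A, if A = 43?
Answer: -430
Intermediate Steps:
U = 32
H(-6, U)*A = -10*43 = -430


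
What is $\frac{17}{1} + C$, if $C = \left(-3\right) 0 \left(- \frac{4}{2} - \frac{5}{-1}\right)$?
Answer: $17$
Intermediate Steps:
$C = 0$ ($C = 0 \left(\left(-4\right) \frac{1}{2} - -5\right) = 0 \left(-2 + 5\right) = 0 \cdot 3 = 0$)
$\frac{17}{1} + C = \frac{17}{1} + 0 = 17 \cdot 1 + 0 = 17 + 0 = 17$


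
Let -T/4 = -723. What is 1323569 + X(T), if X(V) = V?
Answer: 1326461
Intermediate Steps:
T = 2892 (T = -4*(-723) = 2892)
1323569 + X(T) = 1323569 + 2892 = 1326461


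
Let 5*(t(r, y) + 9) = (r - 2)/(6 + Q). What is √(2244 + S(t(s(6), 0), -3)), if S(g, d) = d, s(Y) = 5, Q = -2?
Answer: 3*√249 ≈ 47.339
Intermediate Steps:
t(r, y) = -91/10 + r/20 (t(r, y) = -9 + ((r - 2)/(6 - 2))/5 = -9 + ((-2 + r)/4)/5 = -9 + ((-2 + r)*(¼))/5 = -9 + (-½ + r/4)/5 = -9 + (-⅒ + r/20) = -91/10 + r/20)
√(2244 + S(t(s(6), 0), -3)) = √(2244 - 3) = √2241 = 3*√249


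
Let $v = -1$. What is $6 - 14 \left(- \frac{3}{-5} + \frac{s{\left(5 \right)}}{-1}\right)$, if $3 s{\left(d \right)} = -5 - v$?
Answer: $- \frac{316}{15} \approx -21.067$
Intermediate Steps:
$s{\left(d \right)} = - \frac{4}{3}$ ($s{\left(d \right)} = \frac{-5 - -1}{3} = \frac{-5 + 1}{3} = \frac{1}{3} \left(-4\right) = - \frac{4}{3}$)
$6 - 14 \left(- \frac{3}{-5} + \frac{s{\left(5 \right)}}{-1}\right) = 6 - 14 \left(- \frac{3}{-5} - \frac{4}{3 \left(-1\right)}\right) = 6 - 14 \left(\left(-3\right) \left(- \frac{1}{5}\right) - - \frac{4}{3}\right) = 6 - 14 \left(\frac{3}{5} + \frac{4}{3}\right) = 6 - \frac{406}{15} = - \frac{316}{15}$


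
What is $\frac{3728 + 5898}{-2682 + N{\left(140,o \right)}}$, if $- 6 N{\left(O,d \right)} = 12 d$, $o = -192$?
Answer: $- \frac{4813}{1149} \approx -4.1889$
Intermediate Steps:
$N{\left(O,d \right)} = - 2 d$ ($N{\left(O,d \right)} = - \frac{12 d}{6} = - 2 d$)
$\frac{3728 + 5898}{-2682 + N{\left(140,o \right)}} = \frac{3728 + 5898}{-2682 - -384} = \frac{9626}{-2682 + 384} = \frac{9626}{-2298} = 9626 \left(- \frac{1}{2298}\right) = - \frac{4813}{1149}$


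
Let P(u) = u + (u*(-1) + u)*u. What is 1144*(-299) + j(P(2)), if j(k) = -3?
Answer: -342059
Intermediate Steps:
P(u) = u (P(u) = u + (-u + u)*u = u + 0*u = u + 0 = u)
1144*(-299) + j(P(2)) = 1144*(-299) - 3 = -342056 - 3 = -342059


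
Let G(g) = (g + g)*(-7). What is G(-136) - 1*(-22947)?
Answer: 24851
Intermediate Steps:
G(g) = -14*g (G(g) = (2*g)*(-7) = -14*g)
G(-136) - 1*(-22947) = -14*(-136) - 1*(-22947) = 1904 + 22947 = 24851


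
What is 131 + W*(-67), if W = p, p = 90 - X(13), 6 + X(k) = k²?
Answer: 5022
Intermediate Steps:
X(k) = -6 + k²
p = -73 (p = 90 - (-6 + 13²) = 90 - (-6 + 169) = 90 - 1*163 = 90 - 163 = -73)
W = -73
131 + W*(-67) = 131 - 73*(-67) = 131 + 4891 = 5022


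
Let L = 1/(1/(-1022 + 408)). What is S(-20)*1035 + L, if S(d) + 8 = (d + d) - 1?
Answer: -51329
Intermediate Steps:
S(d) = -9 + 2*d (S(d) = -8 + ((d + d) - 1) = -8 + (2*d - 1) = -8 + (-1 + 2*d) = -9 + 2*d)
L = -614 (L = 1/(1/(-614)) = 1/(-1/614) = -614)
S(-20)*1035 + L = (-9 + 2*(-20))*1035 - 614 = (-9 - 40)*1035 - 614 = -49*1035 - 614 = -50715 - 614 = -51329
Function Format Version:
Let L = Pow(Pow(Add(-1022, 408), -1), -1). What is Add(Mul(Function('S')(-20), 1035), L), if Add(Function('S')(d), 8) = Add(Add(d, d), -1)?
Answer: -51329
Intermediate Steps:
Function('S')(d) = Add(-9, Mul(2, d)) (Function('S')(d) = Add(-8, Add(Add(d, d), -1)) = Add(-8, Add(Mul(2, d), -1)) = Add(-8, Add(-1, Mul(2, d))) = Add(-9, Mul(2, d)))
L = -614 (L = Pow(Pow(-614, -1), -1) = Pow(Rational(-1, 614), -1) = -614)
Add(Mul(Function('S')(-20), 1035), L) = Add(Mul(Add(-9, Mul(2, -20)), 1035), -614) = Add(Mul(Add(-9, -40), 1035), -614) = Add(Mul(-49, 1035), -614) = Add(-50715, -614) = -51329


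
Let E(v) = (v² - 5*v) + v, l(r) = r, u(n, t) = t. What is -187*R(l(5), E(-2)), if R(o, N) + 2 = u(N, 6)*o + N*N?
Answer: -32164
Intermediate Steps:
E(v) = v² - 4*v
R(o, N) = -2 + N² + 6*o (R(o, N) = -2 + (6*o + N*N) = -2 + (6*o + N²) = -2 + (N² + 6*o) = -2 + N² + 6*o)
-187*R(l(5), E(-2)) = -187*(-2 + (-2*(-4 - 2))² + 6*5) = -187*(-2 + (-2*(-6))² + 30) = -187*(-2 + 12² + 30) = -187*(-2 + 144 + 30) = -187*172 = -32164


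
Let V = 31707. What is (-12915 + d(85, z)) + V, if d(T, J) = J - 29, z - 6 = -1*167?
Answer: 18602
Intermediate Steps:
z = -161 (z = 6 - 1*167 = 6 - 167 = -161)
d(T, J) = -29 + J
(-12915 + d(85, z)) + V = (-12915 + (-29 - 161)) + 31707 = (-12915 - 190) + 31707 = -13105 + 31707 = 18602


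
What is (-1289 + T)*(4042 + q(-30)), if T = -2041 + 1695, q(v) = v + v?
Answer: -6510570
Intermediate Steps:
q(v) = 2*v
T = -346
(-1289 + T)*(4042 + q(-30)) = (-1289 - 346)*(4042 + 2*(-30)) = -1635*(4042 - 60) = -1635*3982 = -6510570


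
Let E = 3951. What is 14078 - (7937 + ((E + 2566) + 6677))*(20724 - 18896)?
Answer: -38613390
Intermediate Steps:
14078 - (7937 + ((E + 2566) + 6677))*(20724 - 18896) = 14078 - (7937 + ((3951 + 2566) + 6677))*(20724 - 18896) = 14078 - (7937 + (6517 + 6677))*1828 = 14078 - (7937 + 13194)*1828 = 14078 - 21131*1828 = 14078 - 1*38627468 = 14078 - 38627468 = -38613390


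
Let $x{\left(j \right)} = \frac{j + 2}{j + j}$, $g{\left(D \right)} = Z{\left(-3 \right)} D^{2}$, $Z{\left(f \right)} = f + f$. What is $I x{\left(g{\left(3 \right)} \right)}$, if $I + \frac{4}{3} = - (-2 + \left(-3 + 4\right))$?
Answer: $- \frac{13}{81} \approx -0.16049$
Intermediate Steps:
$Z{\left(f \right)} = 2 f$
$g{\left(D \right)} = - 6 D^{2}$ ($g{\left(D \right)} = 2 \left(-3\right) D^{2} = - 6 D^{2}$)
$x{\left(j \right)} = \frac{2 + j}{2 j}$
$I = - \frac{1}{3}$ ($I = - \frac{4}{3} - \left(-2 + \left(-3 + 4\right)\right) = - \frac{4}{3} - \left(-2 + 1\right) = - \frac{4}{3} - -1 = - \frac{4}{3} + 1 = - \frac{1}{3} \approx -0.33333$)
$I x{\left(g{\left(3 \right)} \right)} = - \frac{\frac{1}{2} \frac{1}{\left(-6\right) 3^{2}} \left(2 - 6 \cdot 3^{2}\right)}{3} = - \frac{\frac{1}{2} \frac{1}{\left(-6\right) 9} \left(2 - 54\right)}{3} = - \frac{\frac{1}{2} \frac{1}{-54} \left(2 - 54\right)}{3} = - \frac{\frac{1}{2} \left(- \frac{1}{54}\right) \left(-52\right)}{3} = \left(- \frac{1}{3}\right) \frac{13}{27} = - \frac{13}{81}$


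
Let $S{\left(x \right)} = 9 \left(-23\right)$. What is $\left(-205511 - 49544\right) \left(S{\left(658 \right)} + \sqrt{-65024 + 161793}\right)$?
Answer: $52796385 - 255055 \sqrt{96769} \approx -2.6545 \cdot 10^{7}$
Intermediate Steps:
$S{\left(x \right)} = -207$
$\left(-205511 - 49544\right) \left(S{\left(658 \right)} + \sqrt{-65024 + 161793}\right) = \left(-205511 - 49544\right) \left(-207 + \sqrt{-65024 + 161793}\right) = - 255055 \left(-207 + \sqrt{96769}\right) = 52796385 - 255055 \sqrt{96769}$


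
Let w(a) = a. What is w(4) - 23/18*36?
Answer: -42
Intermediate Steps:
w(4) - 23/18*36 = 4 - 23/18*36 = 4 - 46 = -42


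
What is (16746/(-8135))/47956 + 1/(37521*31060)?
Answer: -195154361239/4546491303998556 ≈ -4.2924e-5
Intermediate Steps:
(16746/(-8135))/47956 + 1/(37521*31060) = (16746*(-1/8135))*(1/47956) + (1/37521)*(1/31060) = -16746/8135*1/47956 + 1/1165402260 = -8373/195061030 + 1/1165402260 = -195154361239/4546491303998556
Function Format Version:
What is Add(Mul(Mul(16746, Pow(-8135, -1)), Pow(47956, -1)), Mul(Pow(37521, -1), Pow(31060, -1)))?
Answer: Rational(-195154361239, 4546491303998556) ≈ -4.2924e-5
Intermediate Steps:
Add(Mul(Mul(16746, Pow(-8135, -1)), Pow(47956, -1)), Mul(Pow(37521, -1), Pow(31060, -1))) = Add(Mul(Mul(16746, Rational(-1, 8135)), Rational(1, 47956)), Mul(Rational(1, 37521), Rational(1, 31060))) = Add(Mul(Rational(-16746, 8135), Rational(1, 47956)), Rational(1, 1165402260)) = Add(Rational(-8373, 195061030), Rational(1, 1165402260)) = Rational(-195154361239, 4546491303998556)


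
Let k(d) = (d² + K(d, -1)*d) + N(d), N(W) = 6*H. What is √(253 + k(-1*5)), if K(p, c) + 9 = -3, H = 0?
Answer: 13*√2 ≈ 18.385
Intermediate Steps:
K(p, c) = -12 (K(p, c) = -9 - 3 = -12)
N(W) = 0 (N(W) = 6*0 = 0)
k(d) = d² - 12*d (k(d) = (d² - 12*d) + 0 = d² - 12*d)
√(253 + k(-1*5)) = √(253 + (-1*5)*(-12 - 1*5)) = √(253 - 5*(-12 - 5)) = √(253 - 5*(-17)) = √(253 + 85) = √338 = 13*√2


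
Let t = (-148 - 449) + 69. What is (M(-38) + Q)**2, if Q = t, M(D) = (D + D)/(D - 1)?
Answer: 420906256/1521 ≈ 2.7673e+5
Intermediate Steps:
M(D) = 2*D/(-1 + D) (M(D) = (2*D)/(-1 + D) = 2*D/(-1 + D))
t = -528 (t = -597 + 69 = -528)
Q = -528
(M(-38) + Q)**2 = (2*(-38)/(-1 - 38) - 528)**2 = (2*(-38)/(-39) - 528)**2 = (2*(-38)*(-1/39) - 528)**2 = (76/39 - 528)**2 = (-20516/39)**2 = 420906256/1521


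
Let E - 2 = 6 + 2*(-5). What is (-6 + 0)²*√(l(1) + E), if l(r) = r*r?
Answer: 36*I ≈ 36.0*I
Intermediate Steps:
E = -2 (E = 2 + (6 + 2*(-5)) = 2 + (6 - 10) = 2 - 4 = -2)
l(r) = r²
(-6 + 0)²*√(l(1) + E) = (-6 + 0)²*√(1² - 2) = (-6)²*√(1 - 2) = 36*√(-1) = 36*I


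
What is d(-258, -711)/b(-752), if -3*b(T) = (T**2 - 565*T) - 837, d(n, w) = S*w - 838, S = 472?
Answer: 336430/329849 ≈ 1.0200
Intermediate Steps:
d(n, w) = -838 + 472*w (d(n, w) = 472*w - 838 = -838 + 472*w)
b(T) = 279 - T**2/3 + 565*T/3 (b(T) = -((T**2 - 565*T) - 837)/3 = -(-837 + T**2 - 565*T)/3 = 279 - T**2/3 + 565*T/3)
d(-258, -711)/b(-752) = (-838 + 472*(-711))/(279 - 1/3*(-752)**2 + (565/3)*(-752)) = (-838 - 335592)/(279 - 1/3*565504 - 424880/3) = -336430/(279 - 565504/3 - 424880/3) = -336430/(-329849) = -336430*(-1/329849) = 336430/329849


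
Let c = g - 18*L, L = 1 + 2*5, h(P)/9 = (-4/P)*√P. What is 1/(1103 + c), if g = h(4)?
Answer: 1/887 ≈ 0.0011274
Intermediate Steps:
h(P) = -36/√P (h(P) = 9*((-4/P)*√P) = 9*(-4/√P) = -36/√P)
L = 11 (L = 1 + 10 = 11)
g = -18 (g = -36/√4 = -36*½ = -18)
c = -216 (c = -18 - 18*11 = -18 - 198 = -216)
1/(1103 + c) = 1/(1103 - 216) = 1/887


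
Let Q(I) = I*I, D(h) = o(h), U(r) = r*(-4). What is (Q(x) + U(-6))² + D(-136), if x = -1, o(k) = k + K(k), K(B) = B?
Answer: 353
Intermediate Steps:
U(r) = -4*r
o(k) = 2*k (o(k) = k + k = 2*k)
D(h) = 2*h
Q(I) = I²
(Q(x) + U(-6))² + D(-136) = ((-1)² - 4*(-6))² + 2*(-136) = (1 + 24)² - 272 = 25² - 272 = 625 - 272 = 353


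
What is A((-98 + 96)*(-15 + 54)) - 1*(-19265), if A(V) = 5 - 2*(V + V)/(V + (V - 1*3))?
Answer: 1021206/53 ≈ 19268.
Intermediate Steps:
A(V) = 5 - 4*V/(-3 + 2*V) (A(V) = 5 - 2*2*V/(V + (V - 3)) = 5 - 2*2*V/(V + (-3 + V)) = 5 - 2*2*V/(-3 + 2*V) = 5 - 4*V/(-3 + 2*V))
A((-98 + 96)*(-15 + 54)) - 1*(-19265) = 3*(-5 + 2*((-98 + 96)*(-15 + 54)))/(-3 + 2*((-98 + 96)*(-15 + 54))) - 1*(-19265) = 3*(-5 + 2*(-2*39))/(-3 + 2*(-2*39)) + 19265 = 3*(-5 + 2*(-78))/(-3 + 2*(-78)) + 19265 = 3*(-5 - 156)/(-3 - 156) + 19265 = 3*(-161)/(-159) + 19265 = 3*(-1/159)*(-161) + 19265 = 161/53 + 19265 = 1021206/53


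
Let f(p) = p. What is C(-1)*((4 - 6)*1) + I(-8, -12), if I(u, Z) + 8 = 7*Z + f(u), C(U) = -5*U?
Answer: -110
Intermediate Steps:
I(u, Z) = -8 + u + 7*Z (I(u, Z) = -8 + (7*Z + u) = -8 + (u + 7*Z) = -8 + u + 7*Z)
C(-1)*((4 - 6)*1) + I(-8, -12) = (-5*(-1))*((4 - 6)*1) + (-8 - 8 + 7*(-12)) = 5*(-2*1) + (-8 - 8 - 84) = 5*(-2) - 100 = -10 - 100 = -110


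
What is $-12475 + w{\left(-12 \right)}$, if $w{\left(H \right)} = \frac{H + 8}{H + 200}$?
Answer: $- \frac{586326}{47} \approx -12475.0$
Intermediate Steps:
$w{\left(H \right)} = \frac{8 + H}{200 + H}$
$-12475 + w{\left(-12 \right)} = -12475 + \frac{8 - 12}{200 - 12} = -12475 + \frac{1}{188} \left(-4\right) = -12475 - \frac{1}{47} = - \frac{586326}{47}$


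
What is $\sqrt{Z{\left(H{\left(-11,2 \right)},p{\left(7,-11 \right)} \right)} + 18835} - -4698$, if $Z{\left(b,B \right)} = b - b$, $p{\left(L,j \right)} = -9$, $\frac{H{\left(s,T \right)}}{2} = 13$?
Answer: $4698 + \sqrt{18835} \approx 4835.2$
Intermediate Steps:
$H{\left(s,T \right)} = 26$ ($H{\left(s,T \right)} = 2 \cdot 13 = 26$)
$Z{\left(b,B \right)} = 0$
$\sqrt{Z{\left(H{\left(-11,2 \right)},p{\left(7,-11 \right)} \right)} + 18835} - -4698 = \sqrt{0 + 18835} - -4698 = \sqrt{18835} + 4698 = 4698 + \sqrt{18835}$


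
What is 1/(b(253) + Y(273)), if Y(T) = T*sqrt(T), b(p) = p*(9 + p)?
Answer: 66286/4373487379 - 273*sqrt(273)/4373487379 ≈ 1.4125e-5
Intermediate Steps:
Y(T) = T**(3/2)
1/(b(253) + Y(273)) = 1/(253*(9 + 253) + 273**(3/2)) = 1/(253*262 + 273*sqrt(273)) = 1/(66286 + 273*sqrt(273))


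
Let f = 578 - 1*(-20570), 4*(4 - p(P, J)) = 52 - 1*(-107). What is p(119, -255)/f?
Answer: -143/84592 ≈ -0.0016905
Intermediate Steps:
p(P, J) = -143/4 (p(P, J) = 4 - (52 - 1*(-107))/4 = 4 - (52 + 107)/4 = 4 - 1/4*159 = 4 - 159/4 = -143/4)
f = 21148 (f = 578 + 20570 = 21148)
p(119, -255)/f = -143/4/21148 = -143/4*1/21148 = -143/84592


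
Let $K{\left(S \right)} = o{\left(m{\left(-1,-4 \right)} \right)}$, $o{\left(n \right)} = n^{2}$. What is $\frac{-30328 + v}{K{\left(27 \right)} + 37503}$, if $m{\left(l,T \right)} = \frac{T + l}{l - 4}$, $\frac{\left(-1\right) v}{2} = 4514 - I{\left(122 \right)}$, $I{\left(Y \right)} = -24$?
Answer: $- \frac{9851}{9376} \approx -1.0507$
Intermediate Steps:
$v = -9076$ ($v = - 2 \left(4514 - -24\right) = - 2 \left(4514 + 24\right) = \left(-2\right) 4538 = -9076$)
$m{\left(l,T \right)} = \frac{T + l}{-4 + l}$
$K{\left(S \right)} = 1$ ($K{\left(S \right)} = \left(\frac{-4 - 1}{-4 - 1}\right)^{2} = \left(\frac{1}{-5} \left(-5\right)\right)^{2} = \left(\left(- \frac{1}{5}\right) \left(-5\right)\right)^{2} = 1^{2} = 1$)
$\frac{-30328 + v}{K{\left(27 \right)} + 37503} = \frac{-30328 - 9076}{1 + 37503} = - \frac{39404}{37504} = \left(-39404\right) \frac{1}{37504} = - \frac{9851}{9376}$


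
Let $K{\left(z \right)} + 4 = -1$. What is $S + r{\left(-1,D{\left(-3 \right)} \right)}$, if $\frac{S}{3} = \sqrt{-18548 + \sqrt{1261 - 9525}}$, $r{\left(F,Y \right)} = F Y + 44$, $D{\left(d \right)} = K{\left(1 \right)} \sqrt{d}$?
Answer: $44 + 3 \sqrt{-18548 + 2 i \sqrt{2066}} + 5 i \sqrt{3} \approx 45.001 + 417.23 i$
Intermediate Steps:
$K{\left(z \right)} = -5$ ($K{\left(z \right)} = -4 - 1 = -5$)
$D{\left(d \right)} = - 5 \sqrt{d}$
$r{\left(F,Y \right)} = 44 + F Y$
$S = 3 \sqrt{-18548 + 2 i \sqrt{2066}}$ ($S = 3 \sqrt{-18548 + \sqrt{1261 - 9525}} = 3 \sqrt{-18548 + \sqrt{-8264}} = 3 \sqrt{-18548 + 2 i \sqrt{2066}} \approx 1.0012 + 408.57 i$)
$S + r{\left(-1,D{\left(-3 \right)} \right)} = 3 \sqrt{-18548 + 2 i \sqrt{2066}} + \left(44 - - 5 \sqrt{-3}\right) = 3 \sqrt{-18548 + 2 i \sqrt{2066}} + \left(44 - - 5 i \sqrt{3}\right) = 3 \sqrt{-18548 + 2 i \sqrt{2066}} + \left(44 + 5 i \sqrt{3}\right) = 44 + 3 \sqrt{-18548 + 2 i \sqrt{2066}} + 5 i \sqrt{3}$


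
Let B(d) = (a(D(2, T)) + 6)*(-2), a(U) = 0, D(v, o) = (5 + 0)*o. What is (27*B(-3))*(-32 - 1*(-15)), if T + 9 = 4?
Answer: 5508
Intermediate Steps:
T = -5 (T = -9 + 4 = -5)
D(v, o) = 5*o
B(d) = -12 (B(d) = (0 + 6)*(-2) = 6*(-2) = -12)
(27*B(-3))*(-32 - 1*(-15)) = (27*(-12))*(-32 - 1*(-15)) = -324*(-32 + 15) = -324*(-17) = 5508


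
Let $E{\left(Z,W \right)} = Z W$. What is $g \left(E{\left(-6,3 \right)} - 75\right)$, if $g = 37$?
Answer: $-3441$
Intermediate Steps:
$E{\left(Z,W \right)} = W Z$
$g \left(E{\left(-6,3 \right)} - 75\right) = 37 \left(3 \left(-6\right) - 75\right) = 37 \left(-18 - 75\right) = 37 \left(-93\right) = -3441$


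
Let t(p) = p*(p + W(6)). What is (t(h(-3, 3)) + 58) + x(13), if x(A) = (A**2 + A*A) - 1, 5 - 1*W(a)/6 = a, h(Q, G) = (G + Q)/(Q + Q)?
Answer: 395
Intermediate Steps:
h(Q, G) = (G + Q)/(2*Q) (h(Q, G) = (G + Q)/((2*Q)) = (G + Q)*(1/(2*Q)) = (G + Q)/(2*Q))
W(a) = 30 - 6*a
x(A) = -1 + 2*A**2 (x(A) = (A**2 + A**2) - 1 = 2*A**2 - 1 = -1 + 2*A**2)
t(p) = p*(-6 + p) (t(p) = p*(p + (30 - 6*6)) = p*(p + (30 - 36)) = p*(p - 6) = p*(-6 + p))
(t(h(-3, 3)) + 58) + x(13) = (((1/2)*(3 - 3)/(-3))*(-6 + (1/2)*(3 - 3)/(-3)) + 58) + (-1 + 2*13**2) = (((1/2)*(-1/3)*0)*(-6 + (1/2)*(-1/3)*0) + 58) + (-1 + 2*169) = (0*(-6 + 0) + 58) + (-1 + 338) = (0*(-6) + 58) + 337 = (0 + 58) + 337 = 58 + 337 = 395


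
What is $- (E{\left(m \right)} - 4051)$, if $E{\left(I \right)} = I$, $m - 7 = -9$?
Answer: $4053$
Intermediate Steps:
$m = -2$ ($m = 7 - 9 = -2$)
$- (E{\left(m \right)} - 4051) = - (-2 - 4051) = \left(-1\right) \left(-4053\right) = 4053$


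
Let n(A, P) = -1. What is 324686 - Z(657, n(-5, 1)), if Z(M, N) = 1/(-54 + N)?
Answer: 17857731/55 ≈ 3.2469e+5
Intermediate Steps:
324686 - Z(657, n(-5, 1)) = 324686 - 1/(-54 - 1) = 324686 - 1/(-55) = 324686 - 1*(-1/55) = 324686 + 1/55 = 17857731/55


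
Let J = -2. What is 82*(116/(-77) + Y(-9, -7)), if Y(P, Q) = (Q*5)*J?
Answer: 432468/77 ≈ 5616.5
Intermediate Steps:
Y(P, Q) = -10*Q (Y(P, Q) = (Q*5)*(-2) = (5*Q)*(-2) = -10*Q)
82*(116/(-77) + Y(-9, -7)) = 82*(116/(-77) - 10*(-7)) = 82*(116*(-1/77) + 70) = 82*(-116/77 + 70) = 82*(5274/77) = 432468/77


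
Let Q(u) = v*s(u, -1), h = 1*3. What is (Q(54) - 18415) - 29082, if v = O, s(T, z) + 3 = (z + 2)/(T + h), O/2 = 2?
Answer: -2708009/57 ≈ -47509.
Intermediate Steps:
h = 3
O = 4 (O = 2*2 = 4)
s(T, z) = -3 + (2 + z)/(3 + T) (s(T, z) = -3 + (z + 2)/(T + 3) = -3 + (2 + z)/(3 + T))
v = 4
Q(u) = 4*(-8 - 3*u)/(3 + u) (Q(u) = 4*((-7 - 1 - 3*u)/(3 + u)) = 4*((-8 - 3*u)/(3 + u)) = 4*(-8 - 3*u)/(3 + u))
(Q(54) - 18415) - 29082 = (4*(-8 - 3*54)/(3 + 54) - 18415) - 29082 = (4*(-8 - 162)/57 - 18415) - 29082 = (4*(1/57)*(-170) - 18415) - 29082 = (-680/57 - 18415) - 29082 = -1050335/57 - 29082 = -2708009/57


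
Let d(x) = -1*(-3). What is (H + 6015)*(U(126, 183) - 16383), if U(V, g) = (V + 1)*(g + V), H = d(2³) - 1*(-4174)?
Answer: 232989120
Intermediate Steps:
d(x) = 3
H = 4177 (H = 3 - 1*(-4174) = 3 + 4174 = 4177)
U(V, g) = (1 + V)*(V + g)
(H + 6015)*(U(126, 183) - 16383) = (4177 + 6015)*((126 + 183 + 126² + 126*183) - 16383) = 10192*((126 + 183 + 15876 + 23058) - 16383) = 10192*(39243 - 16383) = 10192*22860 = 232989120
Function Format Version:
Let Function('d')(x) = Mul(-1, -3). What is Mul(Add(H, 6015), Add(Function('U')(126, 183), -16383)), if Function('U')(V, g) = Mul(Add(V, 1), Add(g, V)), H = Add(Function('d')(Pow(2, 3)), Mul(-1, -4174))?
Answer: 232989120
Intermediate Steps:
Function('d')(x) = 3
H = 4177 (H = Add(3, Mul(-1, -4174)) = Add(3, 4174) = 4177)
Function('U')(V, g) = Mul(Add(1, V), Add(V, g))
Mul(Add(H, 6015), Add(Function('U')(126, 183), -16383)) = Mul(Add(4177, 6015), Add(Add(126, 183, Pow(126, 2), Mul(126, 183)), -16383)) = Mul(10192, Add(Add(126, 183, 15876, 23058), -16383)) = Mul(10192, Add(39243, -16383)) = Mul(10192, 22860) = 232989120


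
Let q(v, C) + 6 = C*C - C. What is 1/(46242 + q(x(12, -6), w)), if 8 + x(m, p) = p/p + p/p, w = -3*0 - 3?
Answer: 1/46248 ≈ 2.1623e-5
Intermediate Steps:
w = -3 (w = 0 - 3 = -3)
x(m, p) = -6 (x(m, p) = -8 + (p/p + p/p) = -8 + (1 + 1) = -8 + 2 = -6)
q(v, C) = -6 + C² - C (q(v, C) = -6 + (C*C - C) = -6 + (C² - C) = -6 + C² - C)
1/(46242 + q(x(12, -6), w)) = 1/(46242 + (-6 + (-3)² - 1*(-3))) = 1/(46242 + (-6 + 9 + 3)) = 1/(46242 + 6) = 1/46248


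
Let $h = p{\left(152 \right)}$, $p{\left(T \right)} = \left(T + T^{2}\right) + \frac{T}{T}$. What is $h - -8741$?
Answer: $31998$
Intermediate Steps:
$p{\left(T \right)} = 1 + T + T^{2}$ ($p{\left(T \right)} = \left(T + T^{2}\right) + 1 = 1 + T + T^{2}$)
$h = 23257$ ($h = 1 + 152 + 152^{2} = 1 + 152 + 23104 = 23257$)
$h - -8741 = 23257 - -8741 = 23257 + 8741 = 31998$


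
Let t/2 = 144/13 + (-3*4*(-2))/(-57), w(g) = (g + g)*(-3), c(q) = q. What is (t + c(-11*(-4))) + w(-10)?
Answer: 30952/247 ≈ 125.31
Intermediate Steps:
w(g) = -6*g (w(g) = (2*g)*(-3) = -6*g)
t = 5264/247 (t = 2*(144/13 + (-3*4*(-2))/(-57)) = 2*(144*(1/13) - 12*(-2)*(-1/57)) = 2*(144/13 + 24*(-1/57)) = 2*(144/13 - 8/19) = 2*(2632/247) = 5264/247 ≈ 21.312)
(t + c(-11*(-4))) + w(-10) = (5264/247 - 11*(-4)) - 6*(-10) = (5264/247 + 44) + 60 = 16132/247 + 60 = 30952/247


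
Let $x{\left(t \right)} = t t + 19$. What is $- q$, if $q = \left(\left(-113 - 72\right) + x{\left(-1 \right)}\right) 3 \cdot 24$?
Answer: $11880$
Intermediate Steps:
$x{\left(t \right)} = 19 + t^{2}$ ($x{\left(t \right)} = t^{2} + 19 = 19 + t^{2}$)
$q = -11880$ ($q = \left(\left(-113 - 72\right) + \left(19 + \left(-1\right)^{2}\right)\right) 3 \cdot 24 = \left(\left(-113 - 72\right) + \left(19 + 1\right)\right) 72 = \left(-185 + 20\right) 72 = \left(-165\right) 72 = -11880$)
$- q = \left(-1\right) \left(-11880\right) = 11880$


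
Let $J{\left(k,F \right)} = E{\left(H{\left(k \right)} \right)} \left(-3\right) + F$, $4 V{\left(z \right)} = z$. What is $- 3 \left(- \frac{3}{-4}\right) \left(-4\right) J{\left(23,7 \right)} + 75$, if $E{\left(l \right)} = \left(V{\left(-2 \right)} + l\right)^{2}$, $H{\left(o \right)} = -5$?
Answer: $- \frac{2715}{4} \approx -678.75$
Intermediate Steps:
$V{\left(z \right)} = \frac{z}{4}$
$E{\left(l \right)} = \left(- \frac{1}{2} + l\right)^{2}$ ($E{\left(l \right)} = \left(\frac{1}{4} \left(-2\right) + l\right)^{2} = \left(- \frac{1}{2} + l\right)^{2}$)
$J{\left(k,F \right)} = - \frac{363}{4} + F$ ($J{\left(k,F \right)} = \frac{\left(-1 + 2 \left(-5\right)\right)^{2}}{4} \left(-3\right) + F = \frac{\left(-1 - 10\right)^{2}}{4} \left(-3\right) + F = \frac{\left(-11\right)^{2}}{4} \left(-3\right) + F = \frac{1}{4} \cdot 121 \left(-3\right) + F = \frac{121}{4} \left(-3\right) + F = - \frac{363}{4} + F$)
$- 3 \left(- \frac{3}{-4}\right) \left(-4\right) J{\left(23,7 \right)} + 75 = - 3 \left(- \frac{3}{-4}\right) \left(-4\right) \left(- \frac{363}{4} + 7\right) + 75 = - 3 \left(\left(-3\right) \left(- \frac{1}{4}\right)\right) \left(-4\right) \left(- \frac{335}{4}\right) + 75 = \left(-3\right) \frac{3}{4} \left(-4\right) \left(- \frac{335}{4}\right) + 75 = \left(- \frac{9}{4}\right) \left(-4\right) \left(- \frac{335}{4}\right) + 75 = 9 \left(- \frac{335}{4}\right) + 75 = - \frac{3015}{4} + 75 = - \frac{2715}{4}$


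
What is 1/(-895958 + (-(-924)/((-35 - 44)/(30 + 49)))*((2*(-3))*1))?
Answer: -1/890414 ≈ -1.1231e-6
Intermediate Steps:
1/(-895958 + (-(-924)/((-35 - 44)/(30 + 49)))*((2*(-3))*1)) = 1/(-895958 + (-(-924)/((-79/79)))*(-6*1)) = 1/(-895958 - (-924)/((-79*1/79))*(-6)) = 1/(-895958 - (-924)/(-1)*(-6)) = 1/(-895958 - (-924)*(-1)*(-6)) = 1/(-895958 - 84*11*(-6)) = 1/(-895958 - 924*(-6)) = 1/(-895958 + 5544) = 1/(-890414) = -1/890414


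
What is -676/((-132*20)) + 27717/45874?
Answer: 13022963/15138420 ≈ 0.86026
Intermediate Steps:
-676/((-132*20)) + 27717/45874 = -676/(-2640) + 27717*(1/45874) = -676*(-1/2640) + 27717/45874 = 169/660 + 27717/45874 = 13022963/15138420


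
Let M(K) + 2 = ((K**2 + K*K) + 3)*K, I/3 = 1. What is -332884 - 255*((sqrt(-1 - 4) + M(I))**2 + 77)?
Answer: -1300099 - 31110*I*sqrt(5) ≈ -1.3001e+6 - 69564.0*I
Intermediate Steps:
I = 3 (I = 3*1 = 3)
M(K) = -2 + K*(3 + 2*K**2) (M(K) = -2 + ((K**2 + K*K) + 3)*K = -2 + ((K**2 + K**2) + 3)*K = -2 + (2*K**2 + 3)*K = -2 + (3 + 2*K**2)*K = -2 + K*(3 + 2*K**2))
-332884 - 255*((sqrt(-1 - 4) + M(I))**2 + 77) = -332884 - 255*((sqrt(-1 - 4) + (-2 + 2*3**3 + 3*3))**2 + 77) = -332884 - 255*((sqrt(-5) + (-2 + 2*27 + 9))**2 + 77) = -332884 - 255*((I*sqrt(5) + (-2 + 54 + 9))**2 + 77) = -332884 - 255*((I*sqrt(5) + 61)**2 + 77) = -332884 - 255*((61 + I*sqrt(5))**2 + 77) = -332884 - 255*(77 + (61 + I*sqrt(5))**2) = -332884 + (-19635 - 255*(61 + I*sqrt(5))**2) = -352519 - 255*(61 + I*sqrt(5))**2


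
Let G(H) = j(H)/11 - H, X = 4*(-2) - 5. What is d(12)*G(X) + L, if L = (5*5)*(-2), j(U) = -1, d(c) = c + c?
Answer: 2858/11 ≈ 259.82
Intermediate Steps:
X = -13 (X = -8 - 5 = -13)
d(c) = 2*c
L = -50 (L = 25*(-2) = -50)
G(H) = -1/11 - H
d(12)*G(X) + L = (2*12)*(-1/11 - 1*(-13)) - 50 = 24*(-1/11 + 13) - 50 = 24*(142/11) - 50 = 3408/11 - 50 = 2858/11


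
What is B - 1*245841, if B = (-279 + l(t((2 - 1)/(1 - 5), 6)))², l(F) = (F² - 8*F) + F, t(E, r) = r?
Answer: -164616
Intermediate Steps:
l(F) = F² - 7*F
B = 81225 (B = (-279 + 6*(-7 + 6))² = (-279 + 6*(-1))² = (-279 - 6)² = (-285)² = 81225)
B - 1*245841 = 81225 - 1*245841 = 81225 - 245841 = -164616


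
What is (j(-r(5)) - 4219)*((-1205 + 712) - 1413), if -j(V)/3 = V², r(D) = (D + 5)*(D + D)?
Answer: 65221414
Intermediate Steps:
r(D) = 2*D*(5 + D) (r(D) = (5 + D)*(2*D) = 2*D*(5 + D))
j(V) = -3*V²
(j(-r(5)) - 4219)*((-1205 + 712) - 1413) = (-3*100*(5 + 5)² - 4219)*((-1205 + 712) - 1413) = (-3*(-2*5*10)² - 4219)*(-493 - 1413) = (-3*(-1*100)² - 4219)*(-1906) = (-3*(-100)² - 4219)*(-1906) = (-3*10000 - 4219)*(-1906) = (-30000 - 4219)*(-1906) = -34219*(-1906) = 65221414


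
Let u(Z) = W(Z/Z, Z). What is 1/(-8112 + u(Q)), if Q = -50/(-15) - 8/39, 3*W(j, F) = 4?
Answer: -3/24332 ≈ -0.00012329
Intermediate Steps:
W(j, F) = 4/3 (W(j, F) = (⅓)*4 = 4/3)
Q = 122/39 (Q = -50*(-1/15) - 8*1/39 = 10/3 - 8/39 = 122/39 ≈ 3.1282)
u(Z) = 4/3
1/(-8112 + u(Q)) = 1/(-8112 + 4/3) = 1/(-24332/3) = -3/24332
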